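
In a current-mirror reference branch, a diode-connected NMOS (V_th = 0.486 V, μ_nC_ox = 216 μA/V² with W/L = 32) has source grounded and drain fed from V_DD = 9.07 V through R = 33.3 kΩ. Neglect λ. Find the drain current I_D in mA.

I_D = 0.250 mA

With gate tied to drain, V_GS = V_DS ≥ V_GS − V_th, so the device is in saturation.
k_n = μ_nC_ox · (W/L) = 6.912 mA/V².
KCL at the drain: ½ k_n (V_GS − V_th)² = (V_DD − V_GS)/R.
Let x = V_GS − 0.486. Then 115 x² + x − 8.584 = 0, giving x = 0.269 V (positive root), so V_GS = 0.755 V.
I_D = (V_DD − V_GS)/R = (9.07 − 0.755) / 33.3 = 0.25 mA.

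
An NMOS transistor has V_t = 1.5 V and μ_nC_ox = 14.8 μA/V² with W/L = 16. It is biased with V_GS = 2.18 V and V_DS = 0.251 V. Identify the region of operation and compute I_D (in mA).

k_n = μ_nC_ox · (W/L) = 0.2368 mA/V².
V_ov = V_GS − V_t = 2.18 − 1.5 = 0.68 V.
Since V_DS = 0.251 V < V_ov = 0.68 V, the device is in the triode region.
I_D = k_n [V_ov · V_DS − ½ V_DS²] = 0.2368 × [0.68 × 0.251 − 0.5 × 0.251²] = 0.033 mA.

Triode; I_D = 0.0330 mA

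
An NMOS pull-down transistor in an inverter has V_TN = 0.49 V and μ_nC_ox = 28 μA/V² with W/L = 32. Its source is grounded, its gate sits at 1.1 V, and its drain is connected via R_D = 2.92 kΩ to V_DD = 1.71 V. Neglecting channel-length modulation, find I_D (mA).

V_GS = V_G = 1.1 V, so V_ov = 1.1 − 0.49 = 0.61 V.
k_n = μ_nC_ox · (W/L) = 0.896 mA/V².
Assume saturation: I_D = ½ k_n V_ov² = 0.5 × 0.896 × 0.61² = 0.167 mA, giving V_DS = V_DD − I_D R_D = 1.71 − 0.167 × 2.92 = 1.22 V.
V_DS = 1.22 V ≥ V_ov = 0.61 V, confirming saturation.

I_D = 0.167 mA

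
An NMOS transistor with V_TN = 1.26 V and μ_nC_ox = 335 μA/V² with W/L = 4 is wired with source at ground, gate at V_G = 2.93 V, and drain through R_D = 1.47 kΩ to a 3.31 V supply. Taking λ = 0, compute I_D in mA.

V_GS = V_G = 2.93 V, so V_ov = 2.93 − 1.26 = 1.67 V.
k_n = μ_nC_ox · (W/L) = 1.34 mA/V².
Assume saturation: I_D = ½ k_n V_ov² = 0.5 × 1.34 × 1.67² = 1.87 mA, giving V_DS = V_DD − I_D R_D = 3.31 − 1.87 × 1.47 = 0.563 V.
But 0.563 V < V_ov = 1.67 V, so the device is actually in triode.
In triode I_D = k_n[V_ov V_DS − ½ V_DS²] and I_D = (V_DD − V_DS)/R_D. Equating: 0.985 V_DS² − 4.29 V_DS + 3.31 = 0, giving V_DS = 1 V (the root below V_ov).
I_D = (3.31 − 1) / 1.47 = 1.57 mA.

I_D = 1.57 mA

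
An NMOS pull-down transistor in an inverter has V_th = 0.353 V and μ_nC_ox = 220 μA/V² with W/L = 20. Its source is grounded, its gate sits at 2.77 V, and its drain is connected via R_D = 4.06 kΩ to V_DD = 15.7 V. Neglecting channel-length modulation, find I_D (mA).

I_D = 3.77 mA

V_GS = V_G = 2.77 V, so V_ov = 2.77 − 0.353 = 2.42 V.
k_n = μ_nC_ox · (W/L) = 4.4 mA/V².
Assume saturation: I_D = ½ k_n V_ov² = 0.5 × 4.4 × 2.42² = 12.9 mA, giving V_DS = V_DD − I_D R_D = 15.7 − 12.9 × 4.06 = -36.5 V.
But -36.5 V < V_ov = 2.42 V, so the device is actually in triode.
In triode I_D = k_n[V_ov V_DS − ½ V_DS²] and I_D = (V_DD − V_DS)/R_D. Equating: 8.93 V_DS² − 44.18 V_DS + 15.7 = 0, giving V_DS = 0.385 V (the root below V_ov).
I_D = (15.7 − 0.385) / 4.06 = 3.77 mA.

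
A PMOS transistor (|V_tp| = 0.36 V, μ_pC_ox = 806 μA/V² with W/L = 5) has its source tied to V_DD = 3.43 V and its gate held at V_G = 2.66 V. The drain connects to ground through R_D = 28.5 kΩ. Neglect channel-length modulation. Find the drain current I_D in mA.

V_SG = V_DD − V_G = 3.43 − 2.66 = 0.77 V, so V_ov = 0.77 − 0.36 = 0.41 V.
k_p = μ_pC_ox · (W/L) = 4.03 mA/V².
Assume saturation: I_D = ½ k_p V_ov² = 0.5 × 4.03 × 0.41² = 0.339 mA, giving V_SD = V_DD − I_D R_D = 3.43 − 0.339 × 28.5 = -6.22 V.
But -6.22 V < V_ov = 0.41 V, so the device is actually in triode.
In triode I_D = k_p[V_ov V_SD − ½ V_SD²] and I_D = (V_DD − V_SD)/R_D. Equating: 57.4 V_SD² − 48.09 V_SD + 3.43 = 0, giving V_SD = 0.0787 V (the root below V_ov).
I_D = (3.43 − 0.0787) / 28.5 = 0.118 mA.

I_D = 0.118 mA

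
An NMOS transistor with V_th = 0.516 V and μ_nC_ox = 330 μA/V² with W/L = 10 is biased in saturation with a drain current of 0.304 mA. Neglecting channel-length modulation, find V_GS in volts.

V_GS = 0.945 V

k_n = μ_nC_ox · (W/L) = 3.3 mA/V².
In saturation I_D = ½ k_n (V_GS − V_th)², so V_GS − V_th = √(2 I_D / k_n) = √(2 × 0.304 / 3.3) = 0.429 V.
V_GS = 0.516 + 0.429 = 0.945 V.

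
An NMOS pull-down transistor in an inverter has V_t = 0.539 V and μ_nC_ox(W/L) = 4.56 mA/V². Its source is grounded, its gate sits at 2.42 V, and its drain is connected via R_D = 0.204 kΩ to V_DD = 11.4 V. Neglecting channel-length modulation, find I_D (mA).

I_D = 8.07 mA

V_GS = V_G = 2.42 V, so V_ov = 2.42 − 0.539 = 1.88 V.
Assume saturation: I_D = ½ k_n V_ov² = 0.5 × 4.56 × 1.88² = 8.07 mA, giving V_DS = V_DD − I_D R_D = 11.4 − 8.07 × 0.204 = 9.75 V.
V_DS = 9.75 V ≥ V_ov = 1.88 V, confirming saturation.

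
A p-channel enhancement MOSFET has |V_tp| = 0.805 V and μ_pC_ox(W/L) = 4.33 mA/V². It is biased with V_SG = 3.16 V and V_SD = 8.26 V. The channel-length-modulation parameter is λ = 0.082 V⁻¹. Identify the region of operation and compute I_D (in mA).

Saturation; I_D = 20.1 mA

V_ov = V_SG − |V_tp| = 3.16 − 0.805 = 2.35 V.
Since V_SD = 8.26 V ≥ V_ov = 2.35 V, the device is in saturation.
I_D = ½ k_p V_ov² (1 + λ V_SD) = 0.5 × 4.33 × 2.35² × (1 + 0.082 × 8.26) = 20.1 mA.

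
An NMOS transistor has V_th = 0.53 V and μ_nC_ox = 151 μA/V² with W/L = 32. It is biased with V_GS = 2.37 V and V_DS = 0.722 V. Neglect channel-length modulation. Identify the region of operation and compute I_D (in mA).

Triode; I_D = 5.16 mA

k_n = μ_nC_ox · (W/L) = 4.832 mA/V².
V_ov = V_GS − V_th = 2.37 − 0.53 = 1.84 V.
Since V_DS = 0.722 V < V_ov = 1.84 V, the device is in the triode region.
I_D = k_n [V_ov · V_DS − ½ V_DS²] = 4.832 × [1.84 × 0.722 − 0.5 × 0.722²] = 5.16 mA.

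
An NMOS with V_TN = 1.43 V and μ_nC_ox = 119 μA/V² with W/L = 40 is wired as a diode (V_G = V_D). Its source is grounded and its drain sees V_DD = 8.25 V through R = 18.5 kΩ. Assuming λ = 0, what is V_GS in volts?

V_GS = 1.81 V

With gate tied to drain, V_GS = V_DS ≥ V_GS − V_TN, so the device is in saturation.
k_n = μ_nC_ox · (W/L) = 4.76 mA/V².
KCL at the drain: ½ k_n (V_GS − V_TN)² = (V_DD − V_GS)/R.
Let x = V_GS − 1.43. Then 44 x² + x − 6.82 = 0, giving x = 0.382 V (positive root), so V_GS = 1.81 V.
I_D = (V_DD − V_GS)/R = (8.25 − 1.81) / 18.5 = 0.348 mA.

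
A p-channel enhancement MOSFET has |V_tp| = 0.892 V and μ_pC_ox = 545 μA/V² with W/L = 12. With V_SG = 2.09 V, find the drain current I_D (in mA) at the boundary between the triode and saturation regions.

At the boundary V_SD = V_ov = V_SG − |V_tp| = 2.09 − 0.892 = 1.2 V.
k_p = μ_pC_ox · (W/L) = 6.54 mA/V².
I_D = ½ k_p V_ov² = 0.5 × 6.54 × 1.2² = 4.69 mA.

I_D = 4.69 mA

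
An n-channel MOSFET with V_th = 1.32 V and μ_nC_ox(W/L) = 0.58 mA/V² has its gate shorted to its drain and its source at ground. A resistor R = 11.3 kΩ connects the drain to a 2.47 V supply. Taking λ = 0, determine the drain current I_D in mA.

With gate tied to drain, V_GS = V_DS ≥ V_GS − V_th, so the device is in saturation.
KCL at the drain: ½ k_n (V_GS − V_th)² = (V_DD − V_GS)/R.
Let x = V_GS − 1.32. Then 3.28 x² + x − 1.15 = 0, giving x = 0.459 V (positive root), so V_GS = 1.78 V.
I_D = (V_DD − V_GS)/R = (2.47 − 1.78) / 11.3 = 0.0611 mA.

I_D = 0.0611 mA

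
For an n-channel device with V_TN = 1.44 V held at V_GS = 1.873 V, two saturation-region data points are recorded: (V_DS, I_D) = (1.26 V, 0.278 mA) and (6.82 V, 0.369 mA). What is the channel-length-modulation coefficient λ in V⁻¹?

With V_GS fixed, I_D ∝ (1 + λ V_DS) in saturation, so I_D2/I_D1 = (1 + λ V_DS2)/(1 + λ V_DS1).
0.369/0.278 = 1.327 = (1 + 6.82 λ)/(1 + 1.26 λ).
Solving: λ (I_D1 V_DS2 − I_D2 V_DS1) = I_D2 − I_D1, so λ = (0.369 − 0.278) / (0.278 × 6.82 − 0.369 × 1.26) = 0.091 / 1.43 = 0.0636 V⁻¹.

λ = 0.0636 V⁻¹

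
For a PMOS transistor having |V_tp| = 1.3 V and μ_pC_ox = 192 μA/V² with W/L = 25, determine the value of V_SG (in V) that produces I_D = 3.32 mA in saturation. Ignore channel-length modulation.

k_p = μ_pC_ox · (W/L) = 4.8 mA/V².
In saturation I_D = ½ k_p (V_SG − |V_tp|)², so V_SG − |V_tp| = √(2 I_D / k_p) = √(2 × 3.32 / 4.8) = 1.18 V.
V_SG = 1.3 + 1.18 = 2.48 V.

V_SG = 2.48 V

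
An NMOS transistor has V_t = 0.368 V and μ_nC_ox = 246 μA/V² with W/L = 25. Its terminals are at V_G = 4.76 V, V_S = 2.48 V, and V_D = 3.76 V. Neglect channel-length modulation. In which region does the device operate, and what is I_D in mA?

V_GS = V_G − V_S = 4.76 − 2.48 = 2.28 V; V_DS = V_D − V_S = 3.76 − 2.48 = 1.28 V.
k_n = μ_nC_ox · (W/L) = 6.15 mA/V².
V_ov = V_GS − V_t = 2.28 − 0.368 = 1.91 V.
Since V_DS = 1.28 V < V_ov = 1.91 V, the device is in the triode region.
I_D = k_n [V_ov · V_DS − ½ V_DS²] = 6.15 × [1.91 × 1.28 − 0.5 × 1.28²] = 10 mA.

Triode; I_D = 10.0 mA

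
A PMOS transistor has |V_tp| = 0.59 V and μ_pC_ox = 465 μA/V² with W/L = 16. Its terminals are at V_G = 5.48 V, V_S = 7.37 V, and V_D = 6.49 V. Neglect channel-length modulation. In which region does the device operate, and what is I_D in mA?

V_SG = V_S − V_G = 7.37 − 5.48 = 1.89 V; V_SD = V_S − V_D = 7.37 − 6.49 = 0.88 V.
k_p = μ_pC_ox · (W/L) = 7.44 mA/V².
V_ov = V_SG − |V_tp| = 1.89 − 0.59 = 1.3 V.
Since V_SD = 0.88 V < V_ov = 1.3 V, the device is in the triode region.
I_D = k_p [V_ov · V_SD − ½ V_SD²] = 7.44 × [1.3 × 0.88 − 0.5 × 0.88²] = 5.63 mA.

Triode; I_D = 5.63 mA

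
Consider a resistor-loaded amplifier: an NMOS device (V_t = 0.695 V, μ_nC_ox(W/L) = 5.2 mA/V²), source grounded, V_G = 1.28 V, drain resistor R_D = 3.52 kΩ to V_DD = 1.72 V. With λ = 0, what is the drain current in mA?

I_D = 0.441 mA

V_GS = V_G = 1.28 V, so V_ov = 1.28 − 0.695 = 0.585 V.
Assume saturation: I_D = ½ k_n V_ov² = 0.5 × 5.2 × 0.585² = 0.89 mA, giving V_DS = V_DD − I_D R_D = 1.72 − 0.89 × 3.52 = -1.41 V.
But -1.41 V < V_ov = 0.585 V, so the device is actually in triode.
In triode I_D = k_n[V_ov V_DS − ½ V_DS²] and I_D = (V_DD − V_DS)/R_D. Equating: 9.15 V_DS² − 11.71 V_DS + 1.72 = 0, giving V_DS = 0.169 V (the root below V_ov).
I_D = (1.72 − 0.169) / 3.52 = 0.441 mA.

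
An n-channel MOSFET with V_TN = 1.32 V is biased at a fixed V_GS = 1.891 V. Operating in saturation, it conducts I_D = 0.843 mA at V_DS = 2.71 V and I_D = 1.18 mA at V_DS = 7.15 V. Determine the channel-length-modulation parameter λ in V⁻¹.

With V_GS fixed, I_D ∝ (1 + λ V_DS) in saturation, so I_D2/I_D1 = (1 + λ V_DS2)/(1 + λ V_DS1).
1.18/0.843 = 1.4 = (1 + 7.15 λ)/(1 + 2.71 λ).
Solving: λ (I_D1 V_DS2 − I_D2 V_DS1) = I_D2 − I_D1, so λ = (1.18 − 0.843) / (0.843 × 7.15 − 1.18 × 2.71) = 0.337 / 2.83 = 0.119 V⁻¹.

λ = 0.119 V⁻¹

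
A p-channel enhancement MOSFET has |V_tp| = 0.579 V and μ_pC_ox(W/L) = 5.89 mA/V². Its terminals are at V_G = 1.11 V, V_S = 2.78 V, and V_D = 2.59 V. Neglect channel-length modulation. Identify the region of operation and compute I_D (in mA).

V_SG = V_S − V_G = 2.78 − 1.11 = 1.67 V; V_SD = V_S − V_D = 2.78 − 2.59 = 0.19 V.
V_ov = V_SG − |V_tp| = 1.67 − 0.579 = 1.09 V.
Since V_SD = 0.19 V < V_ov = 1.09 V, the device is in the triode region.
I_D = k_p [V_ov · V_SD − ½ V_SD²] = 5.89 × [1.09 × 0.19 − 0.5 × 0.19²] = 1.11 mA.

Triode; I_D = 1.11 mA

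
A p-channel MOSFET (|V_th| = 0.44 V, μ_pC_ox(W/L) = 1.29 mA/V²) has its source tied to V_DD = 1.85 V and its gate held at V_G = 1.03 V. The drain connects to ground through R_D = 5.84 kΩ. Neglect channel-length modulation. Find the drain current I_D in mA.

V_SG = V_DD − V_G = 1.85 − 1.03 = 0.82 V, so V_ov = 0.82 − 0.44 = 0.38 V.
Assume saturation: I_D = ½ k_p V_ov² = 0.5 × 1.29 × 0.38² = 0.0931 mA, giving V_SD = V_DD − I_D R_D = 1.85 − 0.0931 × 5.84 = 1.31 V.
V_SD = 1.31 V ≥ V_ov = 0.38 V, confirming saturation.

I_D = 0.0931 mA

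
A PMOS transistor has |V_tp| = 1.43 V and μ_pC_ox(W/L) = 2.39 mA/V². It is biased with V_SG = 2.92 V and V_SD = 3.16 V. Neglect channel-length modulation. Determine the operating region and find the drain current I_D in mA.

Saturation; I_D = 2.65 mA

V_ov = V_SG − |V_tp| = 2.92 − 1.43 = 1.49 V.
Since V_SD = 3.16 V ≥ V_ov = 1.49 V, the device is in saturation.
I_D = ½ k_p V_ov² = 0.5 × 2.39 × 1.49² = 2.65 mA.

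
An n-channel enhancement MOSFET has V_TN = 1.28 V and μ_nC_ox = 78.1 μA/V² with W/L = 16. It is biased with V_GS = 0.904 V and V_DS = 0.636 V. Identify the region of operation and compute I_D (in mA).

V_GS = 0.904 V < V_TN = 1.28 V, so the transistor is in cutoff.

Cutoff; I_D = 0 mA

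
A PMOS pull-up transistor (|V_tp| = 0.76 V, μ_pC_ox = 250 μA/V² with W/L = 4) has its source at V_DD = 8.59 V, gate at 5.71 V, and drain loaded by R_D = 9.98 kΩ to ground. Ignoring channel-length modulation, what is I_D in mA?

I_D = 0.818 mA

V_SG = V_DD − V_G = 8.59 − 5.71 = 2.88 V, so V_ov = 2.88 − 0.76 = 2.12 V.
k_p = μ_pC_ox · (W/L) = 1 mA/V².
Assume saturation: I_D = ½ k_p V_ov² = 0.5 × 1 × 2.12² = 2.25 mA, giving V_SD = V_DD − I_D R_D = 8.59 − 2.25 × 9.98 = -13.8 V.
But -13.8 V < V_ov = 2.12 V, so the device is actually in triode.
In triode I_D = k_p[V_ov V_SD − ½ V_SD²] and I_D = (V_DD − V_SD)/R_D. Equating: 4.99 V_SD² − 22.16 V_SD + 8.59 = 0, giving V_SD = 0.429 V (the root below V_ov).
I_D = (8.59 − 0.429) / 9.98 = 0.818 mA.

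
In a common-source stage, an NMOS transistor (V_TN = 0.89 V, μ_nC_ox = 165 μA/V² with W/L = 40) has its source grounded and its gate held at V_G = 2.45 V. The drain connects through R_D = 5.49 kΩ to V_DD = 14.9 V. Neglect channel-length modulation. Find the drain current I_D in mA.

I_D = 2.66 mA

V_GS = V_G = 2.45 V, so V_ov = 2.45 − 0.89 = 1.56 V.
k_n = μ_nC_ox · (W/L) = 6.6 mA/V².
Assume saturation: I_D = ½ k_n V_ov² = 0.5 × 6.6 × 1.56² = 8.03 mA, giving V_DS = V_DD − I_D R_D = 14.9 − 8.03 × 5.49 = -29.2 V.
But -29.2 V < V_ov = 1.56 V, so the device is actually in triode.
In triode I_D = k_n[V_ov V_DS − ½ V_DS²] and I_D = (V_DD − V_DS)/R_D. Equating: 18.1 V_DS² − 57.53 V_DS + 14.9 = 0, giving V_DS = 0.285 V (the root below V_ov).
I_D = (14.9 − 0.285) / 5.49 = 2.66 mA.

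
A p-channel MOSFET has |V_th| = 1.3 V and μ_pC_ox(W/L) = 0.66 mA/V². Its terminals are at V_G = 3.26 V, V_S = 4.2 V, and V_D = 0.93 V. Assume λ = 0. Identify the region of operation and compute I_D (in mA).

V_SG = V_S − V_G = 4.2 − 3.26 = 0.94 V; V_SD = V_S − V_D = 4.2 − 0.93 = 3.27 V.
V_SG = 0.94 V < |V_th| = 1.3 V, so the transistor is in cutoff.

Cutoff; I_D = 0 mA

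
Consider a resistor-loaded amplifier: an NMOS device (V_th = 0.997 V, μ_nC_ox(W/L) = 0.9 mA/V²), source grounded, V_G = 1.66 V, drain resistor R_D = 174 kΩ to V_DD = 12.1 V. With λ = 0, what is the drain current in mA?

I_D = 0.0688 mA

V_GS = V_G = 1.66 V, so V_ov = 1.66 − 0.997 = 0.663 V.
Assume saturation: I_D = ½ k_n V_ov² = 0.5 × 0.9 × 0.663² = 0.198 mA, giving V_DS = V_DD − I_D R_D = 12.1 − 0.198 × 174 = -22.3 V.
But -22.3 V < V_ov = 0.663 V, so the device is actually in triode.
In triode I_D = k_n[V_ov V_DS − ½ V_DS²] and I_D = (V_DD − V_DS)/R_D. Equating: 78.3 V_DS² − 104.8 V_DS + 12.1 = 0, giving V_DS = 0.128 V (the root below V_ov).
I_D = (12.1 − 0.128) / 174 = 0.0688 mA.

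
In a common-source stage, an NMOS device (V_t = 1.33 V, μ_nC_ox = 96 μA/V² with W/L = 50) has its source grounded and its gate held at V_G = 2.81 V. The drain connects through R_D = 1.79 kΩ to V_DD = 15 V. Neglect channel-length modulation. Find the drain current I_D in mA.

I_D = 5.26 mA

V_GS = V_G = 2.81 V, so V_ov = 2.81 − 1.33 = 1.48 V.
k_n = μ_nC_ox · (W/L) = 4.8 mA/V².
Assume saturation: I_D = ½ k_n V_ov² = 0.5 × 4.8 × 1.48² = 5.26 mA, giving V_DS = V_DD − I_D R_D = 15 − 5.26 × 1.79 = 5.59 V.
V_DS = 5.59 V ≥ V_ov = 1.48 V, confirming saturation.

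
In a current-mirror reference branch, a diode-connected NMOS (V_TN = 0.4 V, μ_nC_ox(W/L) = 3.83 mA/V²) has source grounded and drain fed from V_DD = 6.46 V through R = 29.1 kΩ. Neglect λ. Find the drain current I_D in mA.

With gate tied to drain, V_GS = V_DS ≥ V_GS − V_TN, so the device is in saturation.
KCL at the drain: ½ k_n (V_GS − V_TN)² = (V_DD − V_GS)/R.
Let x = V_GS − 0.4. Then 55.7 x² + x − 6.06 = 0, giving x = 0.321 V (positive root), so V_GS = 0.721 V.
I_D = (V_DD − V_GS)/R = (6.46 − 0.721) / 29.1 = 0.197 mA.

I_D = 0.197 mA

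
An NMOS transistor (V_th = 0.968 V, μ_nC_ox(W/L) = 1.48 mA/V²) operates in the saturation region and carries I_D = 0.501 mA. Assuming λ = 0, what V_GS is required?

In saturation I_D = ½ k_n (V_GS − V_th)², so V_GS − V_th = √(2 I_D / k_n) = √(2 × 0.501 / 1.48) = 0.823 V.
V_GS = 0.968 + 0.823 = 1.79 V.

V_GS = 1.79 V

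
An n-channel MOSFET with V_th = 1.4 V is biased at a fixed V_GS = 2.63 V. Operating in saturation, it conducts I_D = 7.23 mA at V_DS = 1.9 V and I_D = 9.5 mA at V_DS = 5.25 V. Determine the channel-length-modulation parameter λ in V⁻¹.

λ = 0.114 V⁻¹

With V_GS fixed, I_D ∝ (1 + λ V_DS) in saturation, so I_D2/I_D1 = (1 + λ V_DS2)/(1 + λ V_DS1).
9.5/7.23 = 1.314 = (1 + 5.25 λ)/(1 + 1.9 λ).
Solving: λ (I_D1 V_DS2 − I_D2 V_DS1) = I_D2 − I_D1, so λ = (9.5 − 7.23) / (7.23 × 5.25 − 9.5 × 1.9) = 2.27 / 19.9 = 0.114 V⁻¹.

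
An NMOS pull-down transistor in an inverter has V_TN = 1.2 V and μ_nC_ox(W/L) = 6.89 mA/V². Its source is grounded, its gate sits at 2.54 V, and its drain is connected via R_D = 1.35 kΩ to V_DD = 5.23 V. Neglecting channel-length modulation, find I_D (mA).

I_D = 3.53 mA

V_GS = V_G = 2.54 V, so V_ov = 2.54 − 1.2 = 1.34 V.
Assume saturation: I_D = ½ k_n V_ov² = 0.5 × 6.89 × 1.34² = 6.19 mA, giving V_DS = V_DD − I_D R_D = 5.23 − 6.19 × 1.35 = -3.12 V.
But -3.12 V < V_ov = 1.34 V, so the device is actually in triode.
In triode I_D = k_n[V_ov V_DS − ½ V_DS²] and I_D = (V_DD − V_DS)/R_D. Equating: 4.65 V_DS² − 13.46 V_DS + 5.23 = 0, giving V_DS = 0.462 V (the root below V_ov).
I_D = (5.23 − 0.462) / 1.35 = 3.53 mA.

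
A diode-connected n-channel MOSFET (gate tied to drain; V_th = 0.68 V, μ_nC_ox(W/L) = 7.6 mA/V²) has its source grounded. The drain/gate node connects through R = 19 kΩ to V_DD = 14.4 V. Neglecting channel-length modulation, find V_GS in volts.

With gate tied to drain, V_GS = V_DS ≥ V_GS − V_th, so the device is in saturation.
KCL at the drain: ½ k_n (V_GS − V_th)² = (V_DD − V_GS)/R.
Let x = V_GS − 0.68. Then 72.2 x² + x − 13.72 = 0, giving x = 0.429 V (positive root), so V_GS = 1.11 V.
I_D = (V_DD − V_GS)/R = (14.4 − 1.11) / 19 = 0.7 mA.

V_GS = 1.11 V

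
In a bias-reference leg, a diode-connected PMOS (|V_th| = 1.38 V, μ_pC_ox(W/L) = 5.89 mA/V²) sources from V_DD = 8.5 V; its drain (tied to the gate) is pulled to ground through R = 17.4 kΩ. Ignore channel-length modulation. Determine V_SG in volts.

With gate tied to drain, V_SG = V_SD ≥ V_SG − |V_th|, so the device is in saturation.
KCL at the drain: ½ k_p (V_SG − |V_th|)² = (V_DD − V_SG)/R.
Let x = V_SG − 1.38. Then 51.2 x² + x − 7.12 = 0, giving x = 0.363 V (positive root), so V_SG = 1.74 V.
I_D = (V_DD − V_SG)/R = (8.5 − 1.74) / 17.4 = 0.388 mA.

V_SG = 1.74 V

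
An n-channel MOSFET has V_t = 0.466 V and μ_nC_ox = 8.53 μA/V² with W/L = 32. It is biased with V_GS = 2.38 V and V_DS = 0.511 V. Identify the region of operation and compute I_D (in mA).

Triode; I_D = 0.231 mA

k_n = μ_nC_ox · (W/L) = 0.273 mA/V².
V_ov = V_GS − V_t = 2.38 − 0.466 = 1.91 V.
Since V_DS = 0.511 V < V_ov = 1.91 V, the device is in the triode region.
I_D = k_n [V_ov · V_DS − ½ V_DS²] = 0.273 × [1.91 × 0.511 − 0.5 × 0.511²] = 0.231 mA.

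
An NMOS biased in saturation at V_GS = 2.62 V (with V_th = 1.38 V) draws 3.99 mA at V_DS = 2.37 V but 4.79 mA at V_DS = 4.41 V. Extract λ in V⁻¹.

With V_GS fixed, I_D ∝ (1 + λ V_DS) in saturation, so I_D2/I_D1 = (1 + λ V_DS2)/(1 + λ V_DS1).
4.79/3.99 = 1.201 = (1 + 4.41 λ)/(1 + 2.37 λ).
Solving: λ (I_D1 V_DS2 − I_D2 V_DS1) = I_D2 − I_D1, so λ = (4.79 − 3.99) / (3.99 × 4.41 − 4.79 × 2.37) = 0.8 / 6.24 = 0.128 V⁻¹.

λ = 0.128 V⁻¹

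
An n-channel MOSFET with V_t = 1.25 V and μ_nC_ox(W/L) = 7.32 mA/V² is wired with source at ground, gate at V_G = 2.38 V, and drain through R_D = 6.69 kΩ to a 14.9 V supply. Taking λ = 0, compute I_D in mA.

V_GS = V_G = 2.38 V, so V_ov = 2.38 − 1.25 = 1.13 V.
Assume saturation: I_D = ½ k_n V_ov² = 0.5 × 7.32 × 1.13² = 4.67 mA, giving V_DS = V_DD − I_D R_D = 14.9 − 4.67 × 6.69 = -16.4 V.
But -16.4 V < V_ov = 1.13 V, so the device is actually in triode.
In triode I_D = k_n[V_ov V_DS − ½ V_DS²] and I_D = (V_DD − V_DS)/R_D. Equating: 24.5 V_DS² − 56.34 V_DS + 14.9 = 0, giving V_DS = 0.305 V (the root below V_ov).
I_D = (14.9 − 0.305) / 6.69 = 2.18 mA.

I_D = 2.18 mA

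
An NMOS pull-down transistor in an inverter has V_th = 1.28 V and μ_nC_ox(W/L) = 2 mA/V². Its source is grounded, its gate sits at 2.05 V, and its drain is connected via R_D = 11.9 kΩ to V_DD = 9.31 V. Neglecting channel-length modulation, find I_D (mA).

I_D = 0.593 mA

V_GS = V_G = 2.05 V, so V_ov = 2.05 − 1.28 = 0.77 V.
Assume saturation: I_D = ½ k_n V_ov² = 0.5 × 2 × 0.77² = 0.593 mA, giving V_DS = V_DD − I_D R_D = 9.31 − 0.593 × 11.9 = 2.25 V.
V_DS = 2.25 V ≥ V_ov = 0.77 V, confirming saturation.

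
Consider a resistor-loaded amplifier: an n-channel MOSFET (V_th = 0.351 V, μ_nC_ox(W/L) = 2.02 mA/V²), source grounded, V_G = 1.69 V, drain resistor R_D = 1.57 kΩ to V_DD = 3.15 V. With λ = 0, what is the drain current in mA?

I_D = 1.50 mA

V_GS = V_G = 1.69 V, so V_ov = 1.69 − 0.351 = 1.34 V.
Assume saturation: I_D = ½ k_n V_ov² = 0.5 × 2.02 × 1.34² = 1.81 mA, giving V_DS = V_DD − I_D R_D = 3.15 − 1.81 × 1.57 = 0.307 V.
But 0.307 V < V_ov = 1.34 V, so the device is actually in triode.
In triode I_D = k_n[V_ov V_DS − ½ V_DS²] and I_D = (V_DD − V_DS)/R_D. Equating: 1.59 V_DS² − 5.247 V_DS + 3.15 = 0, giving V_DS = 0.788 V (the root below V_ov).
I_D = (3.15 − 0.788) / 1.57 = 1.5 mA.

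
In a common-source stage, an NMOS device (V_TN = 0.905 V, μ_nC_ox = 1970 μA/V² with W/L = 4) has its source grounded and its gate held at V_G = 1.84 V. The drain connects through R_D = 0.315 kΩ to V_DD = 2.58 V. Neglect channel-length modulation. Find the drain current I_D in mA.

I_D = 3.44 mA

V_GS = V_G = 1.84 V, so V_ov = 1.84 − 0.905 = 0.935 V.
k_n = μ_nC_ox · (W/L) = 7.88 mA/V².
Assume saturation: I_D = ½ k_n V_ov² = 0.5 × 7.88 × 0.935² = 3.44 mA, giving V_DS = V_DD − I_D R_D = 2.58 − 3.44 × 0.315 = 1.49 V.
V_DS = 1.49 V ≥ V_ov = 0.935 V, confirming saturation.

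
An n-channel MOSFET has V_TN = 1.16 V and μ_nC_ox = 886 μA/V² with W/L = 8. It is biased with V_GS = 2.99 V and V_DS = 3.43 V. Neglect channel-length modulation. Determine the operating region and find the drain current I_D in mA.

Saturation; I_D = 11.9 mA

k_n = μ_nC_ox · (W/L) = 7.088 mA/V².
V_ov = V_GS − V_TN = 2.99 − 1.16 = 1.83 V.
Since V_DS = 3.43 V ≥ V_ov = 1.83 V, the device is in saturation.
I_D = ½ k_n V_ov² = 0.5 × 7.088 × 1.83² = 11.9 mA.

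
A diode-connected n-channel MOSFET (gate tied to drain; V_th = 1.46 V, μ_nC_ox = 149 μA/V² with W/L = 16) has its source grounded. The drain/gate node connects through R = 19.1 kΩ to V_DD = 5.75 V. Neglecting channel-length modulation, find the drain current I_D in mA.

I_D = 0.203 mA

With gate tied to drain, V_GS = V_DS ≥ V_GS − V_th, so the device is in saturation.
k_n = μ_nC_ox · (W/L) = 2.384 mA/V².
KCL at the drain: ½ k_n (V_GS − V_th)² = (V_DD − V_GS)/R.
Let x = V_GS − 1.46. Then 22.8 x² + x − 4.29 = 0, giving x = 0.413 V (positive root), so V_GS = 1.87 V.
I_D = (V_DD − V_GS)/R = (5.75 − 1.87) / 19.1 = 0.203 mA.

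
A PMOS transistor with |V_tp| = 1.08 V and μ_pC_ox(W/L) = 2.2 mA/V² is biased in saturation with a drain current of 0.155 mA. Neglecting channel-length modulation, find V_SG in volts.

In saturation I_D = ½ k_p (V_SG − |V_tp|)², so V_SG − |V_tp| = √(2 I_D / k_p) = √(2 × 0.155 / 2.2) = 0.375 V.
V_SG = 1.08 + 0.375 = 1.46 V.

V_SG = 1.46 V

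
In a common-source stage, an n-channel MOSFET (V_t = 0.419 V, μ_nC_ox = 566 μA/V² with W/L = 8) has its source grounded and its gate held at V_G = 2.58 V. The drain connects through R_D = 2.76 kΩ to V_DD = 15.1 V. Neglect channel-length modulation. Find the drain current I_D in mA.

V_GS = V_G = 2.58 V, so V_ov = 2.58 − 0.419 = 2.16 V.
k_n = μ_nC_ox · (W/L) = 4.528 mA/V².
Assume saturation: I_D = ½ k_n V_ov² = 0.5 × 4.528 × 2.16² = 10.6 mA, giving V_DS = V_DD − I_D R_D = 15.1 − 10.6 × 2.76 = -14.1 V.
But -14.1 V < V_ov = 2.16 V, so the device is actually in triode.
In triode I_D = k_n[V_ov V_DS − ½ V_DS²] and I_D = (V_DD − V_DS)/R_D. Equating: 6.25 V_DS² − 28.01 V_DS + 15.1 = 0, giving V_DS = 0.627 V (the root below V_ov).
I_D = (15.1 − 0.627) / 2.76 = 5.24 mA.

I_D = 5.24 mA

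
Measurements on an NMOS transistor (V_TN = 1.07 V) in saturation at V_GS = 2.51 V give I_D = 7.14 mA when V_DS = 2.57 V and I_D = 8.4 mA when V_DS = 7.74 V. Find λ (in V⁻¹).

λ = 0.0374 V⁻¹

With V_GS fixed, I_D ∝ (1 + λ V_DS) in saturation, so I_D2/I_D1 = (1 + λ V_DS2)/(1 + λ V_DS1).
8.4/7.14 = 1.176 = (1 + 7.74 λ)/(1 + 2.57 λ).
Solving: λ (I_D1 V_DS2 − I_D2 V_DS1) = I_D2 − I_D1, so λ = (8.4 − 7.14) / (7.14 × 7.74 − 8.4 × 2.57) = 1.26 / 33.7 = 0.0374 V⁻¹.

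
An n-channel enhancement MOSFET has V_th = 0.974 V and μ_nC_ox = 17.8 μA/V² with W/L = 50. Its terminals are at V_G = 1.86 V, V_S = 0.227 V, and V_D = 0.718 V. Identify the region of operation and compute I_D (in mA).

Triode; I_D = 0.181 mA

V_GS = V_G − V_S = 1.86 − 0.227 = 1.63 V; V_DS = V_D − V_S = 0.718 − 0.227 = 0.491 V.
k_n = μ_nC_ox · (W/L) = 0.89 mA/V².
V_ov = V_GS − V_th = 1.63 − 0.974 = 0.659 V.
Since V_DS = 0.491 V < V_ov = 0.659 V, the device is in the triode region.
I_D = k_n [V_ov · V_DS − ½ V_DS²] = 0.89 × [0.659 × 0.491 − 0.5 × 0.491²] = 0.181 mA.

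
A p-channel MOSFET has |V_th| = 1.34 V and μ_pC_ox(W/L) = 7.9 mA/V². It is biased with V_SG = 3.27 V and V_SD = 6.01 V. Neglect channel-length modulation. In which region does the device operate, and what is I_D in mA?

V_ov = V_SG − |V_th| = 3.27 − 1.34 = 1.93 V.
Since V_SD = 6.01 V ≥ V_ov = 1.93 V, the device is in saturation.
I_D = ½ k_p V_ov² = 0.5 × 7.9 × 1.93² = 14.7 mA.

Saturation; I_D = 14.7 mA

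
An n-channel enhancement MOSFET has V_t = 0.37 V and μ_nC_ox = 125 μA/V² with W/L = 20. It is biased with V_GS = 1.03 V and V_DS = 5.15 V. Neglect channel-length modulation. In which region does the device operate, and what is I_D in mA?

Saturation; I_D = 0.545 mA

k_n = μ_nC_ox · (W/L) = 2.5 mA/V².
V_ov = V_GS − V_t = 1.03 − 0.37 = 0.66 V.
Since V_DS = 5.15 V ≥ V_ov = 0.66 V, the device is in saturation.
I_D = ½ k_n V_ov² = 0.5 × 2.5 × 0.66² = 0.545 mA.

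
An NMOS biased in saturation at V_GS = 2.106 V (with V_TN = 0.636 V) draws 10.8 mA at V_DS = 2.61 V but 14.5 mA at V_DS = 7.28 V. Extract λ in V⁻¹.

With V_GS fixed, I_D ∝ (1 + λ V_DS) in saturation, so I_D2/I_D1 = (1 + λ V_DS2)/(1 + λ V_DS1).
14.5/10.8 = 1.343 = (1 + 7.28 λ)/(1 + 2.61 λ).
Solving: λ (I_D1 V_DS2 − I_D2 V_DS1) = I_D2 − I_D1, so λ = (14.5 − 10.8) / (10.8 × 7.28 − 14.5 × 2.61) = 3.7 / 40.8 = 0.0907 V⁻¹.

λ = 0.0907 V⁻¹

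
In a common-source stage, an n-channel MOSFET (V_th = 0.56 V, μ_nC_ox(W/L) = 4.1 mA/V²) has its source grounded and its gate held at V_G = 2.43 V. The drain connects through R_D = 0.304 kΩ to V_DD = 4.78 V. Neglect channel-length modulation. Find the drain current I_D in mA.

V_GS = V_G = 2.43 V, so V_ov = 2.43 − 0.56 = 1.87 V.
Assume saturation: I_D = ½ k_n V_ov² = 0.5 × 4.1 × 1.87² = 7.17 mA, giving V_DS = V_DD − I_D R_D = 4.78 − 7.17 × 0.304 = 2.6 V.
V_DS = 2.6 V ≥ V_ov = 1.87 V, confirming saturation.

I_D = 7.17 mA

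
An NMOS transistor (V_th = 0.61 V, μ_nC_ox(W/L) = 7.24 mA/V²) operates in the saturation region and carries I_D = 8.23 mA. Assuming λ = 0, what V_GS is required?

In saturation I_D = ½ k_n (V_GS − V_th)², so V_GS − V_th = √(2 I_D / k_n) = √(2 × 8.23 / 7.24) = 1.51 V.
V_GS = 0.61 + 1.51 = 2.12 V.

V_GS = 2.12 V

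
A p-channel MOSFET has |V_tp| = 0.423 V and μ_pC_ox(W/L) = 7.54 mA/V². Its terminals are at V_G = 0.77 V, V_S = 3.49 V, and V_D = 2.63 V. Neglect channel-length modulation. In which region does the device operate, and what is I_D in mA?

V_SG = V_S − V_G = 3.49 − 0.77 = 2.72 V; V_SD = V_S − V_D = 3.49 − 2.63 = 0.86 V.
V_ov = V_SG − |V_tp| = 2.72 − 0.423 = 2.3 V.
Since V_SD = 0.86 V < V_ov = 2.3 V, the device is in the triode region.
I_D = k_p [V_ov · V_SD − ½ V_SD²] = 7.54 × [2.3 × 0.86 − 0.5 × 0.86²] = 12.1 mA.

Triode; I_D = 12.1 mA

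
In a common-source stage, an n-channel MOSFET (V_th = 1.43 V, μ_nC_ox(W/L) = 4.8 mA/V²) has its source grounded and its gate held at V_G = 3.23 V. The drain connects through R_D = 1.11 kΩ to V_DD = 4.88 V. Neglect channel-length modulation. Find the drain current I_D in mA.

V_GS = V_G = 3.23 V, so V_ov = 3.23 − 1.43 = 1.8 V.
Assume saturation: I_D = ½ k_n V_ov² = 0.5 × 4.8 × 1.8² = 7.78 mA, giving V_DS = V_DD − I_D R_D = 4.88 − 7.78 × 1.11 = -3.75 V.
But -3.75 V < V_ov = 1.8 V, so the device is actually in triode.
In triode I_D = k_n[V_ov V_DS − ½ V_DS²] and I_D = (V_DD − V_DS)/R_D. Equating: 2.66 V_DS² − 10.59 V_DS + 4.88 = 0, giving V_DS = 0.532 V (the root below V_ov).
I_D = (4.88 − 0.532) / 1.11 = 3.92 mA.

I_D = 3.92 mA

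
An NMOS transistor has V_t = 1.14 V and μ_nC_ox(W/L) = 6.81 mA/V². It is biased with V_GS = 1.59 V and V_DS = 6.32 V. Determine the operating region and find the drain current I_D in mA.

V_ov = V_GS − V_t = 1.59 − 1.14 = 0.45 V.
Since V_DS = 6.32 V ≥ V_ov = 0.45 V, the device is in saturation.
I_D = ½ k_n V_ov² = 0.5 × 6.81 × 0.45² = 0.69 mA.

Saturation; I_D = 0.690 mA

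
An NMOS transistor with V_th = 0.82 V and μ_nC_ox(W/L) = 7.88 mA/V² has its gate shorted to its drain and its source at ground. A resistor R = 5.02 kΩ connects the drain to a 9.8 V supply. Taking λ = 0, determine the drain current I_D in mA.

With gate tied to drain, V_GS = V_DS ≥ V_GS − V_th, so the device is in saturation.
KCL at the drain: ½ k_n (V_GS − V_th)² = (V_DD − V_GS)/R.
Let x = V_GS − 0.82. Then 19.8 x² + x − 8.98 = 0, giving x = 0.649 V (positive root), so V_GS = 1.47 V.
I_D = (V_DD − V_GS)/R = (9.8 − 1.47) / 5.02 = 1.66 mA.

I_D = 1.66 mA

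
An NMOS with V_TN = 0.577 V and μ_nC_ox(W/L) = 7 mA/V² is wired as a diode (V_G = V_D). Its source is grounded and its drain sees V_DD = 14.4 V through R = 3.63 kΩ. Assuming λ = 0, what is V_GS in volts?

V_GS = 1.58 V

With gate tied to drain, V_GS = V_DS ≥ V_GS − V_TN, so the device is in saturation.
KCL at the drain: ½ k_n (V_GS − V_TN)² = (V_DD − V_GS)/R.
Let x = V_GS − 0.577. Then 12.7 x² + x − 13.82 = 0, giving x = 1 V (positive root), so V_GS = 1.58 V.
I_D = (V_DD − V_GS)/R = (14.4 − 1.58) / 3.63 = 3.53 mA.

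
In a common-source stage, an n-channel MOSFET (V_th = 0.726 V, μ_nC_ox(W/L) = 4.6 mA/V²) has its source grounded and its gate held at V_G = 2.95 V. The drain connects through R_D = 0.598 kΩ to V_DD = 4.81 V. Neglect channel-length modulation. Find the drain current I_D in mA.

I_D = 6.71 mA

V_GS = V_G = 2.95 V, so V_ov = 2.95 − 0.726 = 2.22 V.
Assume saturation: I_D = ½ k_n V_ov² = 0.5 × 4.6 × 2.22² = 11.4 mA, giving V_DS = V_DD − I_D R_D = 4.81 − 11.4 × 0.598 = -1.99 V.
But -1.99 V < V_ov = 2.22 V, so the device is actually in triode.
In triode I_D = k_n[V_ov V_DS − ½ V_DS²] and I_D = (V_DD − V_DS)/R_D. Equating: 1.38 V_DS² − 7.118 V_DS + 4.81 = 0, giving V_DS = 0.799 V (the root below V_ov).
I_D = (4.81 − 0.799) / 0.598 = 6.71 mA.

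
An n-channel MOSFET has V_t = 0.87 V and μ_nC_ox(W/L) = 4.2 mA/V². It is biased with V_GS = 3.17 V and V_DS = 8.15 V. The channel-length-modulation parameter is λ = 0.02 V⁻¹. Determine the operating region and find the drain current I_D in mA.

V_ov = V_GS − V_t = 3.17 − 0.87 = 2.3 V.
Since V_DS = 8.15 V ≥ V_ov = 2.3 V, the device is in saturation.
I_D = ½ k_n V_ov² (1 + λ V_DS) = 0.5 × 4.2 × 2.3² × (1 + 0.02 × 8.15) = 12.9 mA.

Saturation; I_D = 12.9 mA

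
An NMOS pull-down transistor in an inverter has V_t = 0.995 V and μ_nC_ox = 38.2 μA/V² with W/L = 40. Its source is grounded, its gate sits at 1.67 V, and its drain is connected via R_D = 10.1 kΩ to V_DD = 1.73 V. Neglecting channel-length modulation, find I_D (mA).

I_D = 0.154 mA

V_GS = V_G = 1.67 V, so V_ov = 1.67 − 0.995 = 0.675 V.
k_n = μ_nC_ox · (W/L) = 1.528 mA/V².
Assume saturation: I_D = ½ k_n V_ov² = 0.5 × 1.528 × 0.675² = 0.348 mA, giving V_DS = V_DD − I_D R_D = 1.73 − 0.348 × 10.1 = -1.79 V.
But -1.79 V < V_ov = 0.675 V, so the device is actually in triode.
In triode I_D = k_n[V_ov V_DS − ½ V_DS²] and I_D = (V_DD − V_DS)/R_D. Equating: 7.72 V_DS² − 11.42 V_DS + 1.73 = 0, giving V_DS = 0.171 V (the root below V_ov).
I_D = (1.73 − 0.171) / 10.1 = 0.154 mA.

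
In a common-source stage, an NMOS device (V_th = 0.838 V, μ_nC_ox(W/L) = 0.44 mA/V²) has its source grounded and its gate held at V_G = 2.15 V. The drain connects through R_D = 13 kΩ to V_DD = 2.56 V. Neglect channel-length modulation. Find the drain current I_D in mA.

I_D = 0.171 mA

V_GS = V_G = 2.15 V, so V_ov = 2.15 − 0.838 = 1.31 V.
Assume saturation: I_D = ½ k_n V_ov² = 0.5 × 0.44 × 1.31² = 0.379 mA, giving V_DS = V_DD − I_D R_D = 2.56 − 0.379 × 13 = -2.36 V.
But -2.36 V < V_ov = 1.31 V, so the device is actually in triode.
In triode I_D = k_n[V_ov V_DS − ½ V_DS²] and I_D = (V_DD − V_DS)/R_D. Equating: 2.86 V_DS² − 8.505 V_DS + 2.56 = 0, giving V_DS = 0.34 V (the root below V_ov).
I_D = (2.56 − 0.34) / 13 = 0.171 mA.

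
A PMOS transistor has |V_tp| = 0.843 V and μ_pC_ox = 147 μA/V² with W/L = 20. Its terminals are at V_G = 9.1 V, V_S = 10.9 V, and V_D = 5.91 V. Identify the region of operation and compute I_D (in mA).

V_SG = V_S − V_G = 10.9 − 9.1 = 1.8 V; V_SD = V_S − V_D = 10.9 − 5.91 = 4.99 V.
k_p = μ_pC_ox · (W/L) = 2.94 mA/V².
V_ov = V_SG − |V_tp| = 1.8 − 0.843 = 0.957 V.
Since V_SD = 4.99 V ≥ V_ov = 0.957 V, the device is in saturation.
I_D = ½ k_p V_ov² = 0.5 × 2.94 × 0.957² = 1.35 mA.

Saturation; I_D = 1.35 mA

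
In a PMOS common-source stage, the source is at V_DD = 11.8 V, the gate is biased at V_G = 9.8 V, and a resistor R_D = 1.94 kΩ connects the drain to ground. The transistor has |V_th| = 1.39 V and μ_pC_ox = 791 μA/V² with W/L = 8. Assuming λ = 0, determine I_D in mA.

I_D = 1.18 mA

V_SG = V_DD − V_G = 11.8 − 9.8 = 2 V, so V_ov = 2 − 1.39 = 0.61 V.
k_p = μ_pC_ox · (W/L) = 6.328 mA/V².
Assume saturation: I_D = ½ k_p V_ov² = 0.5 × 6.328 × 0.61² = 1.18 mA, giving V_SD = V_DD − I_D R_D = 11.8 − 1.18 × 1.94 = 9.52 V.
V_SD = 9.52 V ≥ V_ov = 0.61 V, confirming saturation.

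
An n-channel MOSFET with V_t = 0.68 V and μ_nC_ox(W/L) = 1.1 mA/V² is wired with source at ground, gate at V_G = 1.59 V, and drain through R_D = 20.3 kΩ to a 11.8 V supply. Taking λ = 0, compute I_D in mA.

V_GS = V_G = 1.59 V, so V_ov = 1.59 − 0.68 = 0.91 V.
Assume saturation: I_D = ½ k_n V_ov² = 0.5 × 1.1 × 0.91² = 0.455 mA, giving V_DS = V_DD − I_D R_D = 11.8 − 0.455 × 20.3 = 2.55 V.
V_DS = 2.55 V ≥ V_ov = 0.91 V, confirming saturation.

I_D = 0.455 mA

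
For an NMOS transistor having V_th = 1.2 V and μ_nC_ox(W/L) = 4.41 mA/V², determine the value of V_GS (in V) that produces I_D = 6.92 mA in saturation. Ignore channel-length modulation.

V_GS = 2.97 V

In saturation I_D = ½ k_n (V_GS − V_th)², so V_GS − V_th = √(2 I_D / k_n) = √(2 × 6.92 / 4.41) = 1.77 V.
V_GS = 1.2 + 1.77 = 2.97 V.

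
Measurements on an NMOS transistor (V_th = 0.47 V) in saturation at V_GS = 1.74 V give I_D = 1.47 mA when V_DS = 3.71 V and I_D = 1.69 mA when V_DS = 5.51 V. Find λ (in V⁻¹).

λ = 0.120 V⁻¹

With V_GS fixed, I_D ∝ (1 + λ V_DS) in saturation, so I_D2/I_D1 = (1 + λ V_DS2)/(1 + λ V_DS1).
1.69/1.47 = 1.15 = (1 + 5.51 λ)/(1 + 3.71 λ).
Solving: λ (I_D1 V_DS2 − I_D2 V_DS1) = I_D2 − I_D1, so λ = (1.69 − 1.47) / (1.47 × 5.51 − 1.69 × 3.71) = 0.22 / 1.83 = 0.12 V⁻¹.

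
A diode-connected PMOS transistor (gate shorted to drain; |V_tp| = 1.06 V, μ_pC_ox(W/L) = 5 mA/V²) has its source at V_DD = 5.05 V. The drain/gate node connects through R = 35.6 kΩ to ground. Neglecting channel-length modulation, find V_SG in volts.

V_SG = 1.27 V

With gate tied to drain, V_SG = V_SD ≥ V_SG − |V_tp|, so the device is in saturation.
KCL at the drain: ½ k_p (V_SG − |V_tp|)² = (V_DD − V_SG)/R.
Let x = V_SG − 1.06. Then 89 x² + x − 3.99 = 0, giving x = 0.206 V (positive root), so V_SG = 1.27 V.
I_D = (V_DD − V_SG)/R = (5.05 − 1.27) / 35.6 = 0.106 mA.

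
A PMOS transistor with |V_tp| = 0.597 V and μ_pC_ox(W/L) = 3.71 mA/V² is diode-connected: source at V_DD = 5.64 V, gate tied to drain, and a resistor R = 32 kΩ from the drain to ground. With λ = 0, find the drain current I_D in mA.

With gate tied to drain, V_SG = V_SD ≥ V_SG − |V_tp|, so the device is in saturation.
KCL at the drain: ½ k_p (V_SG − |V_tp|)² = (V_DD − V_SG)/R.
Let x = V_SG − 0.597. Then 59.4 x² + x − 5.043 = 0, giving x = 0.283 V (positive root), so V_SG = 0.88 V.
I_D = (V_DD − V_SG)/R = (5.64 − 0.88) / 32 = 0.149 mA.

I_D = 0.149 mA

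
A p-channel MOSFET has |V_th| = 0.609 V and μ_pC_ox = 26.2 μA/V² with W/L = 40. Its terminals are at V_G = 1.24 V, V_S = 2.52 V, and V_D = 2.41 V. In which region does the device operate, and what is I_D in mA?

Triode; I_D = 0.0710 mA

V_SG = V_S − V_G = 2.52 − 1.24 = 1.28 V; V_SD = V_S − V_D = 2.52 − 2.41 = 0.11 V.
k_p = μ_pC_ox · (W/L) = 1.048 mA/V².
V_ov = V_SG − |V_th| = 1.28 − 0.609 = 0.671 V.
Since V_SD = 0.11 V < V_ov = 0.671 V, the device is in the triode region.
I_D = k_p [V_ov · V_SD − ½ V_SD²] = 1.048 × [0.671 × 0.11 − 0.5 × 0.11²] = 0.071 mA.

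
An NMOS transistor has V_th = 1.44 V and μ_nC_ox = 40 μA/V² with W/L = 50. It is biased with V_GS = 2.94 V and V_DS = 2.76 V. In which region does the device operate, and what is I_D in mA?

k_n = μ_nC_ox · (W/L) = 2 mA/V².
V_ov = V_GS − V_th = 2.94 − 1.44 = 1.5 V.
Since V_DS = 2.76 V ≥ V_ov = 1.5 V, the device is in saturation.
I_D = ½ k_n V_ov² = 0.5 × 2 × 1.5² = 2.25 mA.

Saturation; I_D = 2.25 mA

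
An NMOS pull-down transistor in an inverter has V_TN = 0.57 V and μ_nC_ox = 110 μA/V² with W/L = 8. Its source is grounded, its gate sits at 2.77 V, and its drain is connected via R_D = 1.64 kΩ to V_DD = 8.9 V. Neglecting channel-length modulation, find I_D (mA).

I_D = 2.13 mA

V_GS = V_G = 2.77 V, so V_ov = 2.77 − 0.57 = 2.2 V.
k_n = μ_nC_ox · (W/L) = 0.88 mA/V².
Assume saturation: I_D = ½ k_n V_ov² = 0.5 × 0.88 × 2.2² = 2.13 mA, giving V_DS = V_DD − I_D R_D = 8.9 − 2.13 × 1.64 = 5.41 V.
V_DS = 5.41 V ≥ V_ov = 2.2 V, confirming saturation.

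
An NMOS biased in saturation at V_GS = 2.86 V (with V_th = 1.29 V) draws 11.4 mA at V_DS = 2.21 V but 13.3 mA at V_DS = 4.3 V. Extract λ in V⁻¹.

With V_GS fixed, I_D ∝ (1 + λ V_DS) in saturation, so I_D2/I_D1 = (1 + λ V_DS2)/(1 + λ V_DS1).
13.3/11.4 = 1.167 = (1 + 4.3 λ)/(1 + 2.21 λ).
Solving: λ (I_D1 V_DS2 − I_D2 V_DS1) = I_D2 − I_D1, so λ = (13.3 − 11.4) / (11.4 × 4.3 − 13.3 × 2.21) = 1.9 / 19.6 = 0.0968 V⁻¹.

λ = 0.0968 V⁻¹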